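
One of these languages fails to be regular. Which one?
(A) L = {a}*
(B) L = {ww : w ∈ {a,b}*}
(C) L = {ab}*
(B) {ww : w ∈ {a,b}*}

(B) L = {ww : w ∈ {a,b}*} is NOT regular.

The pumping lemma can be used to prove this:
After pumping, the two halves no longer match

The other languages are regular because they can be recognized by finite automata.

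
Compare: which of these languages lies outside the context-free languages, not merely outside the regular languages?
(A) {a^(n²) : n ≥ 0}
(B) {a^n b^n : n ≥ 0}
(A) {a^(n²) : n ≥ 0}

(A) {a^(n²) : n ≥ 0} requires the CFL pumping lemma.

- {a^n b^n : n ≥ 0} is context-free (but not regular)
  • Can be shown non-regular with the regular pumping lemma
  • After pumping, the number of a's and b's become unequal

- {a^(n²) : n ≥ 0} is NOT context-free
  • Requires the CFL pumping lemma to prove
  • Gaps between squares grow unboundedly

The CFL pumping lemma is "stronger" in that it can prove non-membership
in the larger class of context-free languages.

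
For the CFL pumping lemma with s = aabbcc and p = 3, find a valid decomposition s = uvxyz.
u='aa', v='b', x='b', y='c', z='c'

For s = aabbcc with pumping length p = 3:

One valid decomposition:
- u = 'aa'
- v = 'b'
- x = 'b'
- y = 'c'
- z = 'c'

Verification:
- uvxyz = 'aa' + 'b' + 'b' + 'c' + 'c' = aabbcc ✓
- |vxy| = |'bbc'| = 3 ≤ 3 ✓
- |vy| = |'bc'| = 2 > 0 ✓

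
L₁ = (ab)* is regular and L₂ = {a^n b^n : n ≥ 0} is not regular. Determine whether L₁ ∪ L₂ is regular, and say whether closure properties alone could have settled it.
No — L₁ ∪ L₂ is not regular.

Let U = (ab)* ∪ {a^n b^n}. If U were regular, then U ∩ aa*bb* would be regular (closure under intersection with a regular language). But (ab)* ∩ aa*bb* = {ab} and {a^n b^n} ∩ aa*bb* = {a^n b^n : n ≥ 1}, so U ∩ aa*bb* = {a^n b^n : n ≥ 1}, which is not regular. Hence U is not regular.

Note that the bare facts "L₁ regular, L₂ non-regular" do not settle the question by themselves: the closure of regular languages under ∪, ∩, complement and difference applies only when BOTH operands are regular. With a non-regular operand the result can come out regular or non-regular depending on the specific languages, so one has to work out L₁ ∪ L₂ for this particular pair, as above.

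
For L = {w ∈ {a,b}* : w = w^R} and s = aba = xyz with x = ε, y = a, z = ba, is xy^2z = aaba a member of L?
No

xy²z = ε · aa · ba = aaba.
aaba reversed is abaa ≠ aaba, so it is not a palindrome and is not in L.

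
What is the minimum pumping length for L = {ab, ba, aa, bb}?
p = 3

For a finite language L, the pumping lemma holds vacuously if p > max|s| for s ∈ L.

The longest string in L = {ab, ba, aa, bb} has length 2.
If p = 3, then no string s ∈ L has |s| ≥ p, so the condition is vacuously true.

The minimum pumping length is p = 3.

Why no smaller p works: for any p ≤ 2, the longest string s ∈ L has |s| = 2 ≥ p, so it would
have to be pumpable; but pumping up (i = 2, 3, ...) produces ever longer strings, which cannot all lie in the
finite language L. So the pumping property fails for every p ≤ 2.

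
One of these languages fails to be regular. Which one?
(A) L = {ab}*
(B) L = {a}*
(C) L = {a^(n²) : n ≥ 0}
(C) {a^(n²) : n ≥ 0}

(C) L = {a^(n²) : n ≥ 0} is NOT regular.

The pumping lemma can be used to prove this:
After pumping, length is no longer a perfect square

The other languages are regular because they can be recognized by finite automata.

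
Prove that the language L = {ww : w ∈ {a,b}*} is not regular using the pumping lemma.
Assume for contradiction that L is regular, and let p ≥ 1 be the pumping length given by the pumping lemma.
Choose s = a^p b a^p b. Then s ∈ L (take w = a^p b) and |s| = 2p + 2 ≥ p.
By the pumping lemma, s = xyz for some x, y, z with |xy| ≤ p, |y| ≥ 1, and xy^i z ∈ L for every i ≥ 0.
Since |xy| ≤ p and the first p symbols of s are all a's, y = a^k for some k with 1 ≤ k ≤ p.

Take i = 2: t = xy²z = a^(p + k) b a^p b.
Suppose t = uu for some string u. The string t contains exactly two b's and ends in b, so u contains exactly one b and ends in b; hence u = a^j b for some j, and uu = a^j b a^j b. Comparing with t = a^(p + k) b a^p b forces j = p + k (first block) and j = p (second block), which is impossible since k ≥ 1. So t ∉ L.

This contradicts the pumping lemma, which requires xy^i z ∈ L for all i ≥ 0.
Hence L = {ww : w ∈ {a,b}*} is not regular. ∎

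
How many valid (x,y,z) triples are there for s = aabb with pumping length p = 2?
3

For s = 'aabb' with pumping length p = 2:

Constraints: |xy| ≤ 2, |y| > 0

Valid decompositions (|xy| ≤ p, |y| ≥ 1):
  • x='', y='a', z='abb'
  • x='a', y='a', z='bb'
  • x='', y='aa', z='bb'

Total count: 3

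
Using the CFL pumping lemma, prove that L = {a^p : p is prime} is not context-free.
Assume for contradiction that L is context-free, and let p ≥ 1 be the pumping length given by the pumping lemma for CFLs.
Choose a prime q with q ≥ p and let s = a^q. Then s ∈ L and |s| = q ≥ p.
By the CFL pumping lemma, s = uvxyz for some u, v, x, y, z with |vxy| ≤ p, |vy| ≥ 1, and uv^i xy^i z ∈ L for every i ≥ 0.
All symbols are a's, so only lengths matter: let k = |vy|, with 1 ≤ k ≤ p. Then |uv^i xy^i z| = q + (i − 1)k.

Take i = q + 1: the length is q + qk = q(k + 1).
Both factors satisfy q ≥ 2 and k + 1 ≥ 2, so q(k + 1) is composite and uv^(q+1) xy^(q+1) z ∉ L.

This contradicts the CFL pumping lemma, which requires uv^i xy^i z ∈ L for all i ≥ 0.
Hence L = {a^p : p is prime} is not context-free. ∎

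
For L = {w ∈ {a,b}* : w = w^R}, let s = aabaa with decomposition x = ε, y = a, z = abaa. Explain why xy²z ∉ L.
xy²z = aaabaa ∉ L

Pumping with i = 2 replaces y = a by y² = aa:
- Original: s = xyz = aabaa; aabaa reversed is aabaa, the same string, so it is a palindrome and is in L
- Pumped: xy²z = ε · aa · abaa = aaabaa
- aaabaa reversed is aabaaa ≠ aaabaa, so it is not a palindrome and is not in L

The pumping lemma would require xy²z ∈ L, so this decomposition yields a contradiction.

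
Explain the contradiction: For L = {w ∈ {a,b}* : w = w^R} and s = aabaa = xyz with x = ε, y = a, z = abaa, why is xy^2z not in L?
xy²z = aaabaa ∉ L

Pumping with i = 2 replaces y = a by y² = aa:
- Original: s = xyz = aabaa; aabaa reversed is aabaa, the same string, so it is a palindrome and is in L
- Pumped: xy²z = ε · aa · abaa = aaabaa
- aaabaa reversed is aabaaa ≠ aaabaa, so it is not a palindrome and is not in L

The pumping lemma would require xy²z ∈ L, so this decomposition yields a contradiction.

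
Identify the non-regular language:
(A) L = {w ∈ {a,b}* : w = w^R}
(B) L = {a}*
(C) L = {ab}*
(A) {w ∈ {a,b}* : w = w^R}

(A) L = {w ∈ {a,b}* : w = w^R} is NOT regular.

The pumping lemma can be used to prove this:
After pumping, the string is no longer symmetric

The other languages are regular because they can be recognized by finite automata.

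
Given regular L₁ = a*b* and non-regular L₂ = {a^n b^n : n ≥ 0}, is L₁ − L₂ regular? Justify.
No — L₁ − L₂ is not regular.

a*b* − {a^n b^n} = {a^n b^m : n ≠ m}. If this were regular, then its complement intersected with a*b*, namely {a^n b^n : n ≥ 0}, would be regular too (closure under complement and intersection) — contradiction. So L₁ − L₂ is not regular.

Note that the bare facts "L₁ regular, L₂ non-regular" do not settle the question by themselves: the closure of regular languages under ∪, ∩, complement and difference applies only when BOTH operands are regular. With a non-regular operand the result can come out regular or non-regular depending on the specific languages, so one has to work out L₁ − L₂ for this particular pair, as above.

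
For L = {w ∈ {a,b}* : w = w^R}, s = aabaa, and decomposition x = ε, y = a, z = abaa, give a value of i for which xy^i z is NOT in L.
i = 0

xy⁰z = ε · ε · abaa = abaa; abaa reversed is aaba ≠ abaa, so it is not a palindrome and is not in L.
(Other choices also work, e.g. i = 2, 3; only i = 1 is guaranteed to stay in L since xy¹z = s.)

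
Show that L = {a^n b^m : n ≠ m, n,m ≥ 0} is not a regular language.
Assume for contradiction that L is regular, and let p ≥ 1 be the pumping length given by the pumping lemma.
Choose s = a^p b^(p + p!). Then s ∈ L because p ≠ p + p! (as p! ≥ 1), and |s| ≥ p.
By the pumping lemma, s = xyz for some x, y, z with |xy| ≤ p, |y| ≥ 1, and xy^i z ∈ L for every i ≥ 0.
Since |xy| ≤ p and the first p symbols of s are all a's, y = a^k for some k with 1 ≤ k ≤ p.
For every i ≥ 0, xy^i z = a^(p + (i − 1)k) b^(p + p!).

Because 1 ≤ k ≤ p, k divides p!. Let t = p!/k (a positive integer) and take i = t + 1.
Then the number of a's is p + tk = p + p!, which equals the number of b's.
So xy^(t+1) z = a^(p + p!) b^(p + p!) has equally many a's and b's and is NOT in L.

This contradicts the pumping lemma, which requires xy^i z ∈ L for all i ≥ 0.
Hence L = {a^n b^m : n ≠ m, n,m ≥ 0} is not regular. ∎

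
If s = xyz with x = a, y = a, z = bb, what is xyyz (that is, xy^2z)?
aaabb

Given x = 'a', y = 'a', z = 'bb' and i = 2:

xy^2z = x + y·y·...·y (2 times) + z
       = 'a' + 'a'^2 + 'bb'
       = 'a' + 'aa' + 'bb'
       = 'aaabb'

The pumped string is 'aaabb' with length 5.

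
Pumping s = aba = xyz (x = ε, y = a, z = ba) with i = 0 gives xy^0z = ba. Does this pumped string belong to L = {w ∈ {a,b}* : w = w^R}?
No

xy⁰z = ε · ε · ba = ba.
ba reversed is ab ≠ ba, so it is not a palindrome and is not in L.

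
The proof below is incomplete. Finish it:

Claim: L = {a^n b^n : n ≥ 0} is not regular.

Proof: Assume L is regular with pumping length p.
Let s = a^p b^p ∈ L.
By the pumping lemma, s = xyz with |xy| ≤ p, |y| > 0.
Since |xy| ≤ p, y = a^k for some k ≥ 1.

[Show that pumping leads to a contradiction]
Consider xy²z = a^(p+k) b^p.

Since k ≥ 1, we have p + k > p.
So xy²z has more a's than b's: (p+k) a's vs p b's.
This means xy²z ∉ L because a^n b^n requires equal counts.

This contradicts the pumping lemma which states xy²z ∈ L.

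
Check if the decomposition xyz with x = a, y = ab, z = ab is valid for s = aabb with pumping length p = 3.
Violated: xyz = s

The decomposition x = a, y = ab, z = ab for s = aabb with p = 3
violates the constraint: xyz = s

xyz = 'a' + 'ab' + 'ab' = 'aabab' ≠ 'aabb' = s. The decomposition doesn't reconstruct s.

Pumping lemma constraints:
1. xyz = s (decomposition is valid)
2. |xy| ≤ p
3. |y| > 0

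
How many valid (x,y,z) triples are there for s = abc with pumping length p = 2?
3

For s = 'abc' with pumping length p = 2:

Constraints: |xy| ≤ 2, |y| > 0

Valid decompositions (|xy| ≤ p, |y| ≥ 1):
  • x='', y='a', z='bc'
  • x='a', y='b', z='c'
  • x='', y='ab', z='c'

Total count: 3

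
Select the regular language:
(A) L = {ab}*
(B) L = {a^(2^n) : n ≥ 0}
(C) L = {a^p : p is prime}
(A) {ab}*

(A) L = {ab}* is regular.

This can be recognized by a finite automaton (DFA/NFA).
Regular expressions like {ab}* define regular languages.

The other choices are not regular:
- {a^p : p is prime}: After pumping, the length becomes composite
- {a^(2^n) : n ≥ 0}: After pumping, length is no longer a power of 2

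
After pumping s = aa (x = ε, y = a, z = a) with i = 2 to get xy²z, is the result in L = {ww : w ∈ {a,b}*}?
No

xy²z = ε · aa · a = aaa.
aaa has odd length 3, so it cannot be written as ww and is not in L.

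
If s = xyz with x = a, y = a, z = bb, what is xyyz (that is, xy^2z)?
aaabb

Given x = 'a', y = 'a', z = 'bb' and i = 2:

xy^2z = x + y·y·...·y (2 times) + z
       = 'a' + 'a'^2 + 'bb'
       = 'a' + 'aa' + 'bb'
       = 'aaabb'

The pumped string is 'aaabb' with length 5.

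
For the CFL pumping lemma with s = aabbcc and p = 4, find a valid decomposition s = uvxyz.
u='a', v='a', x='bb', y='c', z='c'

For s = aabbcc with pumping length p = 4:

One valid decomposition:
- u = 'a'
- v = 'a'
- x = 'bb'
- y = 'c'
- z = 'c'

Verification:
- uvxyz = 'a' + 'a' + 'bb' + 'c' + 'c' = aabbcc ✓
- |vxy| = |'abbc'| = 4 ≤ 4 ✓
- |vy| = |'ac'| = 2 > 0 ✓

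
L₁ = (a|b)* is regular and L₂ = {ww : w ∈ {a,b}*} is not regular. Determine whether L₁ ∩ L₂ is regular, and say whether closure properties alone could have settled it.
No — L₁ ∩ L₂ is not regular.

(a|b)* is all strings over {a,b}, so L₁ ∩ L₂ = {ww : w ∈ {a,b}*} = L₂ itself, which is not regular (pump s = a^p b a^p b).

Note that the bare facts "L₁ regular, L₂ non-regular" do not settle the question by themselves: the closure of regular languages under ∪, ∩, complement and difference applies only when BOTH operands are regular. With a non-regular operand the result can come out regular or non-regular depending on the specific languages, so one has to work out L₁ ∩ L₂ for this particular pair, as above.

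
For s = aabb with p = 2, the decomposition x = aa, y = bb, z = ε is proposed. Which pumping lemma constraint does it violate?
Violated: |xy| ≤ p

The decomposition x = aa, y = bb, z = ε for s = aabb with p = 2
violates the constraint: |xy| ≤ p

|xy| = |aabb| = 4 > 2 = p. The decomposition puts too many characters in xy.

Pumping lemma constraints:
1. xyz = s (decomposition is valid)
2. |xy| ≤ p
3. |y| > 0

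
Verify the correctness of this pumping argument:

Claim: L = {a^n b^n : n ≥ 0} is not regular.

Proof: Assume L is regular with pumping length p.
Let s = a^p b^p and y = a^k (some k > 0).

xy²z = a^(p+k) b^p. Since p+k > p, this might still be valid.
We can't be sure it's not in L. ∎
The proof is INCORRECT.

Error: The conclusion is wrong.
xy²z = a^(p+k) b^p is definitely NOT in L because the number of a's (p+k) ≠ number of b's (p).
The proof incorrectly doubts what is actually a valid contradiction.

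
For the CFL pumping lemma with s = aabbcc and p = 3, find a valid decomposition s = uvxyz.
u='aa', v='b', x='b', y='c', z='c'

For s = aabbcc with pumping length p = 3:

One valid decomposition:
- u = 'aa'
- v = 'b'
- x = 'b'
- y = 'c'
- z = 'c'

Verification:
- uvxyz = 'aa' + 'b' + 'b' + 'c' + 'c' = aabbcc ✓
- |vxy| = |'bbc'| = 3 ≤ 3 ✓
- |vy| = |'bc'| = 2 > 0 ✓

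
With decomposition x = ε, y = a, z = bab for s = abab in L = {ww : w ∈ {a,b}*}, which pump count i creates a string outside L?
i = 2

xy²z = ε · aa · bab = aabab; aabab has odd length 5, so it cannot be written as ww and is not in L.
(Other choices also work, e.g. i = 0, 3; only i = 1 is guaranteed to stay in L since xy¹z = s.)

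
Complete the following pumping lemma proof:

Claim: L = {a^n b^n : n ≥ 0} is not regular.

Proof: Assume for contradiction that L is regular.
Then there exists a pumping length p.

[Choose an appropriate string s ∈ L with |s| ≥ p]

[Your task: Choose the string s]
s = a^p b^p

This string is in L (has equal a's and b's) and has length 2p ≥ p.
Any decomposition xyz with |xy| ≤ p means y consists only of a's,
so pumping will unbalance the counts.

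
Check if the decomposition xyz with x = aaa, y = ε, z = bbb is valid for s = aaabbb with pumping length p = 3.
Violated: |y| > 0

The decomposition x = aaa, y = ε, z = bbb for s = aaabbb with p = 3
violates the constraint: |y| > 0

|y| = 0, but the pumping lemma requires |y| > 0 (y must be non-empty).

Pumping lemma constraints:
1. xyz = s (decomposition is valid)
2. |xy| ≤ p
3. |y| > 0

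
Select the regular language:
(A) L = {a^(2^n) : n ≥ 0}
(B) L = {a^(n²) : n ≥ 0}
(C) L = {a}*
(C) {a}*

(C) L = {a}* is regular.

This can be recognized by a finite automaton (DFA/NFA).
Regular expressions like {a}* define regular languages.

The other choices are not regular:
- {a^(n²) : n ≥ 0}: After pumping, length is no longer a perfect square
- {a^(2^n) : n ≥ 0}: After pumping, length is no longer a power of 2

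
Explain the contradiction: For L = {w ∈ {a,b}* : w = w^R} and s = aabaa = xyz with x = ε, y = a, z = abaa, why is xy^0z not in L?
xy⁰z = abaa ∉ L

Pumping with i = 0 replaces y = a by y⁰ = ε:
- Original: s = xyz = aabaa; aabaa reversed is aabaa, the same string, so it is a palindrome and is in L
- Pumped: xy⁰z = ε · ε · abaa = abaa
- abaa reversed is aaba ≠ abaa, so it is not a palindrome and is not in L

The pumping lemma would require xy⁰z ∈ L, so this decomposition yields a contradiction.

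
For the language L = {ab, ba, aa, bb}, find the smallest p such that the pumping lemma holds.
p = 3

For a finite language L, the pumping lemma holds vacuously if p > max|s| for s ∈ L.

The longest string in L = {ab, ba, aa, bb} has length 2.
If p = 3, then no string s ∈ L has |s| ≥ p, so the condition is vacuously true.

The minimum pumping length is p = 3.

Why no smaller p works: for any p ≤ 2, the longest string s ∈ L has |s| = 2 ≥ p, so it would
have to be pumpable; but pumping up (i = 2, 3, ...) produces ever longer strings, which cannot all lie in the
finite language L. So the pumping property fails for every p ≤ 2.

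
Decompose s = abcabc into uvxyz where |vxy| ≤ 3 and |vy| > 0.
u='ab', v='c', x='a', y='b', z='c'

For s = abcabc with pumping length p = 3:

One valid decomposition:
- u = 'ab'
- v = 'c'
- x = 'a'
- y = 'b'
- z = 'c'

Verification:
- uvxyz = 'ab' + 'c' + 'a' + 'b' + 'c' = abcabc ✓
- |vxy| = |'cab'| = 3 ≤ 3 ✓
- |vy| = |'cb'| = 2 > 0 ✓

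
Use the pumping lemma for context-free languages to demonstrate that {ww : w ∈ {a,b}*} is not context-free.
Assume for contradiction that L is context-free, and let p ≥ 1 be the pumping length given by the pumping lemma for CFLs.
Choose s = a^p b^p a^p b^p. Then s ∈ L (take w = a^p b^p) and |s| = 4p ≥ p.
By the CFL pumping lemma, s = uvxyz for some u, v, x, y, z with |vxy| ≤ p, |vy| ≥ 1, and uv^i xy^i z ∈ L for every i ≥ 0.

Write s as four blocks A₁ B₁ A₂ B₂ with A₁ = A₂ = a^p and B₁ = B₂ = b^p. Since |vxy| ≤ p, the window vxy lies inside at most two adjacent blocks. Take i = 0 and let t = uxz, so |t| = 4p − |vy| with 1 ≤ |vy| ≤ p. If |t| is odd, t ∉ L immediately, so assume |vy| is even (hence |vy| ≥ 2) and |t|/2 = 2p − |vy|/2, which satisfies p ≤ |t|/2 ≤ 2p − 1.

Case 1 (vxy inside A₁B₁): t = a^(p−j) b^(p−l) a^p b^p with j + l = |vy|. The second half of t has length < 2p, so it is a suffix of the trailing a^p b^p and ends in b; the first half is a^(p−j) b^(p−l) a^((j+l)/2), which ends in a because (j+l)/2 ≥ 1. The halves differ, so t ∉ L.

Case 2 (vxy inside B₁A₂, straddling the middle): t = a^p b^(p−j) a^(p−l) b^p with j + l = |vy|. If t = ww, then w is a prefix of t of length ≥ p, so w begins with a^p; and w is a suffix of t of length ≥ p, so w ends with b^p. That forces |w| ≥ 2p, contradicting |w| = |t|/2 ≤ 2p − 1. So t ∉ L.

Case 3 (vxy inside A₂B₂): t = a^p b^p a^(p−j) b^(p−l) with j + l = |vy|. The first half of t is a prefix of a^p b^p, so it begins with a; the second half is b^((j+l)/2) a^(p−j) b^(p−l), which begins with b. The halves differ, so t ∉ L.

In every case uv⁰xy⁰z = uxz ∉ L.

This contradicts the CFL pumping lemma, which requires uv^i xy^i z ∈ L for all i ≥ 0.
Hence L = {ww : w ∈ {a,b}*} is not context-free. ∎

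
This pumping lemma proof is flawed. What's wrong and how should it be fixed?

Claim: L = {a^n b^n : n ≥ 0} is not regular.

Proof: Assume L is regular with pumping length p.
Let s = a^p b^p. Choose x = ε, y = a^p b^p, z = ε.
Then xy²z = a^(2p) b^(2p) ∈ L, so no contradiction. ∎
Error: The decomposition violates |xy| ≤ p. With y = a^p b^p, |xy| = |y| = 2p > p. (The proof also miscomputes xy²z, which would be a^p b^p a^p b^p rather than a^(2p) b^(2p), and it wrongly treats one harmless decomposition as settling the matter — the prover does not get to choose the decomposition.)

Correction: The pumping lemma requires |xy| ≤ p, and the argument must handle every decomposition satisfying |xy| ≤ p, |y| ≥ 1. Since s starts with p a's, any such y consists only of a's, say y = a^k with k ≥ 1. Then xy²z = a^(p+k) b^p has unequal numbers of a's and b's, so xy²z ∉ L — the required contradiction.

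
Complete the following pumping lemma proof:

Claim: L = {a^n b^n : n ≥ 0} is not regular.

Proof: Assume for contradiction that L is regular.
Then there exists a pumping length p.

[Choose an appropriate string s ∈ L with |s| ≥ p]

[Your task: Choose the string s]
s = a^p b^p

This string is in L (has equal a's and b's) and has length 2p ≥ p.
Any decomposition xyz with |xy| ≤ p means y consists only of a's,
so pumping will unbalance the counts.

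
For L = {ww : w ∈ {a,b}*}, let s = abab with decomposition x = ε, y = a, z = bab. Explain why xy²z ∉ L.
xy²z = aabab ∉ L

Pumping with i = 2 replaces y = a by y² = aa:
- Original: s = xyz = abab; abab splits into halves ab · ab, which are equal, so it is in L (w = ab)
- Pumped: xy²z = ε · aa · bab = aabab
- aabab has odd length 5, so it cannot be written as ww and is not in L

The pumping lemma would require xy²z ∈ L, so this decomposition yields a contradiction.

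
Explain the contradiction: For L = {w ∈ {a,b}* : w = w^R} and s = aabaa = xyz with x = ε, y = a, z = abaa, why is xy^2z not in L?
xy²z = aaabaa ∉ L

Pumping with i = 2 replaces y = a by y² = aa:
- Original: s = xyz = aabaa; aabaa reversed is aabaa, the same string, so it is a palindrome and is in L
- Pumped: xy²z = ε · aa · abaa = aaabaa
- aaabaa reversed is aabaaa ≠ aaabaa, so it is not a palindrome and is not in L

The pumping lemma would require xy²z ∈ L, so this decomposition yields a contradiction.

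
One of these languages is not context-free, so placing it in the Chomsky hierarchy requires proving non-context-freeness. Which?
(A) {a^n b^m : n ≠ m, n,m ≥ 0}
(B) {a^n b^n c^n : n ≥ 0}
(B) {a^n b^n c^n : n ≥ 0}

(B) {a^n b^n c^n : n ≥ 0} requires the CFL pumping lemma.

- {a^n b^m : n ≠ m, n,m ≥ 0} is context-free (but not regular)
  • Can be shown non-regular with the regular pumping lemma
  • After pumping a's, we can make n = m

- {a^n b^n c^n : n ≥ 0} is NOT context-free
  • Requires the CFL pumping lemma to prove
  • Cannot maintain three equal counts simultaneously

The CFL pumping lemma is "stronger" in that it can prove non-membership
in the larger class of context-free languages.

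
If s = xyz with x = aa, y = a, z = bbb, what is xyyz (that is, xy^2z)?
aaaabbb

Given x = 'aa', y = 'a', z = 'bbb' and i = 2:

xy^2z = x + y·y·...·y (2 times) + z
       = 'aa' + 'a'^2 + 'bbb'
       = 'aa' + 'aa' + 'bbb'
       = 'aaaabbb'

The pumped string is 'aaaabbb' with length 7.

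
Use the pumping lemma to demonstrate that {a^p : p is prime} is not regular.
Assume for contradiction that L is regular, and let p ≥ 1 be the pumping length given by the pumping lemma.
Choose a prime q with q ≥ p (one exists because there are infinitely many primes) and let s = a^q. Then s ∈ L and |s| = q ≥ p.
By the pumping lemma, s = xyz for some x, y, z with |xy| ≤ p, |y| ≥ 1, and xy^i z ∈ L for every i ≥ 0.
Here y = a^k for some k with 1 ≤ k ≤ p, and xy^i z = a^(q + (i − 1)k) for every i ≥ 0.

Take i = q + 1: |xy^(q+1) z| = q + qk = q(k + 1).
Both factors satisfy q ≥ 2 and k + 1 ≥ 2, so q(k + 1) is composite, and xy^(q+1) z ∉ L.

This contradicts the pumping lemma, which requires xy^i z ∈ L for all i ≥ 0.
Hence L = {a^p : p is prime} is not regular. ∎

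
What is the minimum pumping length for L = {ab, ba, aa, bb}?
p = 3

For a finite language L, the pumping lemma holds vacuously if p > max|s| for s ∈ L.

The longest string in L = {ab, ba, aa, bb} has length 2.
If p = 3, then no string s ∈ L has |s| ≥ p, so the condition is vacuously true.

The minimum pumping length is p = 3.

Why no smaller p works: for any p ≤ 2, the longest string s ∈ L has |s| = 2 ≥ p, so it would
have to be pumpable; but pumping up (i = 2, 3, ...) produces ever longer strings, which cannot all lie in the
finite language L. So the pumping property fails for every p ≤ 2.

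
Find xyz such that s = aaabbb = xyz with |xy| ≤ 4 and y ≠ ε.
x = '', y = 'a', z = 'aabbb'

For s = aaabbb and p = 4, one valid decomposition is:
- x = '' (length 0)
- y = 'a' (length 1)
- z = 'aabbb' (length 5)

Verification:
- xyz = '' + 'a' + 'aabbb' = aaabbb ✓
- |xy| = 1 ≤ 4 ✓
- |y| = 1 > 0 ✓

All pumping lemma constraints are satisfied.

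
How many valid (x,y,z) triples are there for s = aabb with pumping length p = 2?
3

For s = 'aabb' with pumping length p = 2:

Constraints: |xy| ≤ 2, |y| > 0

Valid decompositions (|xy| ≤ p, |y| ≥ 1):
  • x='', y='a', z='abb'
  • x='a', y='a', z='bb'
  • x='', y='aa', z='bb'

Total count: 3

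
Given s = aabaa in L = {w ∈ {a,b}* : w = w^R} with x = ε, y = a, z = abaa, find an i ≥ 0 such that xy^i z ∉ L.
i = 0

xy⁰z = ε · ε · abaa = abaa; abaa reversed is aaba ≠ abaa, so it is not a palindrome and is not in L.
(Other choices also work, e.g. i = 2, 3; only i = 1 is guaranteed to stay in L since xy¹z = s.)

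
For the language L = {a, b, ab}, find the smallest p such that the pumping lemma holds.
p = 3

For a finite language L, the pumping lemma holds vacuously if p > max|s| for s ∈ L.

The longest string in L = {a, b, ab} has length 2.
If p = 3, then no string s ∈ L has |s| ≥ p, so the condition is vacuously true.

The minimum pumping length is p = 3.

Why no smaller p works: for any p ≤ 2, the longest string s ∈ L has |s| = 2 ≥ p, so it would
have to be pumpable; but pumping up (i = 2, 3, ...) produces ever longer strings, which cannot all lie in the
finite language L. So the pumping property fails for every p ≤ 2.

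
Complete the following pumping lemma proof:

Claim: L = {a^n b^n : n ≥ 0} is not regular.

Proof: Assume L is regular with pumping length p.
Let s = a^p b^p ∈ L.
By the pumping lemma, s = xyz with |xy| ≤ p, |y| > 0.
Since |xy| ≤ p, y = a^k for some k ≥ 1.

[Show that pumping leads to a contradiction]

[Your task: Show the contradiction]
Consider xy²z = a^(p+k) b^p.

Since k ≥ 1, we have p + k > p.
So xy²z has more a's than b's: (p+k) a's vs p b's.
This means xy²z ∉ L because a^n b^n requires equal counts.

This contradicts the pumping lemma which states xy²z ∈ L.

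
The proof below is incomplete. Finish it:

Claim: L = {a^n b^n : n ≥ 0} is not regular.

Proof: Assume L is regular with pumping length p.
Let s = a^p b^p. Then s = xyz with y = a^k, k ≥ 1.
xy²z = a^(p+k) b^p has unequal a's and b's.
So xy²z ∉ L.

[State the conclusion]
This contradicts the pumping lemma for regular languages,
which guarantees xy^i z ∈ L for all i ≥ 0.

Since our assumption that L is regular leads to a contradiction,
we conclude that L = {a^n b^n : n ≥ 0} is NOT regular. ∎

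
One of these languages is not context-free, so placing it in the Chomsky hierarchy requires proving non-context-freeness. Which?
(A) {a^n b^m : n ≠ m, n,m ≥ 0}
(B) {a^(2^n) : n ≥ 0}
(B) {a^(2^n) : n ≥ 0}

(B) {a^(2^n) : n ≥ 0} requires the CFL pumping lemma.

- {a^n b^m : n ≠ m, n,m ≥ 0} is context-free (but not regular)
  • Can be shown non-regular with the regular pumping lemma
  • After pumping a's, we can make n = m

- {a^(2^n) : n ≥ 0} is NOT context-free
  • Requires the CFL pumping lemma to prove
  • Gaps between powers of 2 grow exponentially

The CFL pumping lemma is "stronger" in that it can prove non-membership
in the larger class of context-free languages.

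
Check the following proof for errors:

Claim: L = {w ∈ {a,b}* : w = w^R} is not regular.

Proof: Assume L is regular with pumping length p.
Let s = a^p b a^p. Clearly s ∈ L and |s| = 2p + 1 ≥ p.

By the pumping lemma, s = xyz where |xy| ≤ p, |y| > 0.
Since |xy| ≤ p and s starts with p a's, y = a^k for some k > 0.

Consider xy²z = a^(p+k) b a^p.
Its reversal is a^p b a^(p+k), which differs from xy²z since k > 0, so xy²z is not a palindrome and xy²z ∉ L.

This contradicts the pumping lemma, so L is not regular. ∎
The proof is correct.

This proof is valid because:
1. s = a^p b a^p is in L and is chosen in terms of p, so |s| ≥ p holds for every p
2. The decomposition analysis is correct: |xy| ≤ p forces y to lie inside the leading a's
3. The contradiction is valid: a^(p+k) b a^p has more a's before the b than after it, so it is not a palindrome
4. The conclusion follows logically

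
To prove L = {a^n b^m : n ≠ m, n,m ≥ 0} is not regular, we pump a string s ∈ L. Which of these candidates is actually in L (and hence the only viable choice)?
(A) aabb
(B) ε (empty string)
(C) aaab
(C) aaab

The pumping lemma is applied to a string s that lies in L, so first check membership of each option:
- (A) aabb = a^2 b^2 has n = m = 2, so it is not in L ✗
- (B) ε = a^0 b^0 has n = m = 0, so it is not in L ✗
- (C) aaab = a^3 b^1 with 3 ≠ 1, so it is in L ✓

Only (C) aaab is in L, so it is the only candidate that could play the role of s.
(In a complete proof one picks s in terms of the pumping length p so that |s| ≥ p is guaranteed; a fixed string like aaab illustrates the shape of such an s.)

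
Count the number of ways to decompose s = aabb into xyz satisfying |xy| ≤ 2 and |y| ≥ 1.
3

For s = 'aabb' with pumping length p = 2:

Constraints: |xy| ≤ 2, |y| > 0

Valid decompositions (|xy| ≤ p, |y| ≥ 1):
  • x='', y='a', z='abb'
  • x='a', y='a', z='bb'
  • x='', y='aa', z='bb'

Total count: 3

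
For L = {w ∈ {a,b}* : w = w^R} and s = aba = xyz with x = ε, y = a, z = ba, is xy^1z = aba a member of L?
Yes

xy¹z = ε · a · ba = aba.
aba reversed is aba, the same string, so it is a palindrome and is in L.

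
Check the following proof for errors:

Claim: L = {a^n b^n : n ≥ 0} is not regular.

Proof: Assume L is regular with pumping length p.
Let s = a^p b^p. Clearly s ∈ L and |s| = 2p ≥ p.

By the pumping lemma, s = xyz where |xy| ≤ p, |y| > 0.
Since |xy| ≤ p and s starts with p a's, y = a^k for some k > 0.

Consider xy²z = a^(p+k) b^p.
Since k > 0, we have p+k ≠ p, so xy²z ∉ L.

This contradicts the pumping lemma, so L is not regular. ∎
The proof is correct.

This proof is valid because:
1. The string s = a^p b^p is correctly in L
2. The decomposition analysis is correct: y must consist only of a's
3. The contradiction is valid: pumping increases a's but not b's
4. The conclusion follows logically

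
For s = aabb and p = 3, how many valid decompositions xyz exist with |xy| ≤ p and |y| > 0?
6

For s = 'aabb' with pumping length p = 3:

Constraints: |xy| ≤ 3, |y| > 0

Valid decompositions (|xy| ≤ p, |y| ≥ 1):
  • x='', y='a', z='abb'
  • x='a', y='a', z='bb'
  • x='', y='aa', z='bb'
  • x='aa', y='b', z='b'
  • x='a', y='ab', z='b'
  • x='', y='aab', z='b'

Total count: 6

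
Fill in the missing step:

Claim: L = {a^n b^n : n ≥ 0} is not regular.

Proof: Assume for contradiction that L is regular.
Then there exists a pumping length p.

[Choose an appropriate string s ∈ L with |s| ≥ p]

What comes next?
s = a^p b^p

This string is in L (has equal a's and b's) and has length 2p ≥ p.
Any decomposition xyz with |xy| ≤ p means y consists only of a's,
so pumping will unbalance the counts.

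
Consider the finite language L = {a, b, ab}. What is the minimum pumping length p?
p = 3

For a finite language L, the pumping lemma holds vacuously if p > max|s| for s ∈ L.

The longest string in L = {a, b, ab} has length 2.
If p = 3, then no string s ∈ L has |s| ≥ p, so the condition is vacuously true.

The minimum pumping length is p = 3.

Why no smaller p works: for any p ≤ 2, the longest string s ∈ L has |s| = 2 ≥ p, so it would
have to be pumpable; but pumping up (i = 2, 3, ...) produces ever longer strings, which cannot all lie in the
finite language L. So the pumping property fails for every p ≤ 2.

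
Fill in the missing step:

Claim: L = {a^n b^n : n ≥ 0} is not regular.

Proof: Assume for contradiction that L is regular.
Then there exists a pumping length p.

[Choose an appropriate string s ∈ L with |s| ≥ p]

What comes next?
s = a^p b^p

This string is in L (has equal a's and b's) and has length 2p ≥ p.
Any decomposition xyz with |xy| ≤ p means y consists only of a's,
so pumping will unbalance the counts.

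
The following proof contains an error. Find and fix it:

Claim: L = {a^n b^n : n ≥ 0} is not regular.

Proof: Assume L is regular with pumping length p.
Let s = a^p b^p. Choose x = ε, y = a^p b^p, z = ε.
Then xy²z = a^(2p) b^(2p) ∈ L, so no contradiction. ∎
Error: The decomposition violates |xy| ≤ p. With y = a^p b^p, |xy| = |y| = 2p > p. (The proof also miscomputes xy²z, which would be a^p b^p a^p b^p rather than a^(2p) b^(2p), and it wrongly treats one harmless decomposition as settling the matter — the prover does not get to choose the decomposition.)

Correction: The pumping lemma requires |xy| ≤ p, and the argument must handle every decomposition satisfying |xy| ≤ p, |y| ≥ 1. Since s starts with p a's, any such y consists only of a's, say y = a^k with k ≥ 1. Then xy²z = a^(p+k) b^p has unequal numbers of a's and b's, so xy²z ∉ L — the required contradiction.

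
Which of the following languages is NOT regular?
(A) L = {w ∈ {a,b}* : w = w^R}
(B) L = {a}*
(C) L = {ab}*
(A) {w ∈ {a,b}* : w = w^R}

(A) L = {w ∈ {a,b}* : w = w^R} is NOT regular.

The pumping lemma can be used to prove this:
After pumping, the string is no longer symmetric

The other languages are regular because they can be recognized by finite automata.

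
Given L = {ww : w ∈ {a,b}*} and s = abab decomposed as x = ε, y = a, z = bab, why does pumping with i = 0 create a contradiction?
xy⁰z = bab ∉ L

Pumping with i = 0 replaces y = a by y⁰ = ε:
- Original: s = xyz = abab; abab splits into halves ab · ab, which are equal, so it is in L (w = ab)
- Pumped: xy⁰z = ε · ε · bab = bab
- bab has odd length 3, so it cannot be written as ww and is not in L

The pumping lemma would require xy⁰z ∈ L, so this decomposition yields a contradiction.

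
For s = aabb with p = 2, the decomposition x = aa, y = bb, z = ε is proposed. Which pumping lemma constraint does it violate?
Violated: |xy| ≤ p

The decomposition x = aa, y = bb, z = ε for s = aabb with p = 2
violates the constraint: |xy| ≤ p

|xy| = |aabb| = 4 > 2 = p. The decomposition puts too many characters in xy.

Pumping lemma constraints:
1. xyz = s (decomposition is valid)
2. |xy| ≤ p
3. |y| > 0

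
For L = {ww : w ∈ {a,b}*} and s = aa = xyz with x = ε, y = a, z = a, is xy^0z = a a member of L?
No

xy⁰z = ε · ε · a = a.
a has odd length 1, so it cannot be written as ww and is not in L.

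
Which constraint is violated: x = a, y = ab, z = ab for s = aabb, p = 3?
Violated: xyz = s

The decomposition x = a, y = ab, z = ab for s = aabb with p = 3
violates the constraint: xyz = s

xyz = 'a' + 'ab' + 'ab' = 'aabab' ≠ 'aabb' = s. The decomposition doesn't reconstruct s.

Pumping lemma constraints:
1. xyz = s (decomposition is valid)
2. |xy| ≤ p
3. |y| > 0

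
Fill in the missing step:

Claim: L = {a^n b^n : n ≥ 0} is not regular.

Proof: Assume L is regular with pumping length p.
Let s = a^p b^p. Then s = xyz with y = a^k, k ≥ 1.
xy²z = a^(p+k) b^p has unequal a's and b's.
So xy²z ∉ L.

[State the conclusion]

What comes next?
This contradicts the pumping lemma for regular languages,
which guarantees xy^i z ∈ L for all i ≥ 0.

Since our assumption that L is regular leads to a contradiction,
we conclude that L = {a^n b^n : n ≥ 0} is NOT regular. ∎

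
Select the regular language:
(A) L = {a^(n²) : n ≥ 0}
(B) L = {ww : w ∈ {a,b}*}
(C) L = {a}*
(C) {a}*

(C) L = {a}* is regular.

This can be recognized by a finite automaton (DFA/NFA).
Regular expressions like {a}* define regular languages.

The other choices are not regular:
- {a^(n²) : n ≥ 0}: After pumping, length is no longer a perfect square
- {ww : w ∈ {a,b}*}: After pumping, the two halves no longer match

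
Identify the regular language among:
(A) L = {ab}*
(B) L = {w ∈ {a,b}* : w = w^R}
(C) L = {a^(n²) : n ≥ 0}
(A) {ab}*

(A) L = {ab}* is regular.

This can be recognized by a finite automaton (DFA/NFA).
Regular expressions like {ab}* define regular languages.

The other choices are not regular:
- {a^(n²) : n ≥ 0}: After pumping, length is no longer a perfect square
- {w ∈ {a,b}* : w = w^R}: After pumping, the string is no longer symmetric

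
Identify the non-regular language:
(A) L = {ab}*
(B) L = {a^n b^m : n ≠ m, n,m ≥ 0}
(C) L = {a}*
(B) {a^n b^m : n ≠ m, n,m ≥ 0}

(B) L = {a^n b^m : n ≠ m, n,m ≥ 0} is NOT regular.

The pumping lemma can be used to prove this:
After pumping a's, we can make n = m

The other languages are regular because they can be recognized by finite automata.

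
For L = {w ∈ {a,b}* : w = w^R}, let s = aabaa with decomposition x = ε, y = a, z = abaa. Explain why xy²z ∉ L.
xy²z = aaabaa ∉ L

Pumping with i = 2 replaces y = a by y² = aa:
- Original: s = xyz = aabaa; aabaa reversed is aabaa, the same string, so it is a palindrome and is in L
- Pumped: xy²z = ε · aa · abaa = aaabaa
- aaabaa reversed is aabaaa ≠ aaabaa, so it is not a palindrome and is not in L

The pumping lemma would require xy²z ∈ L, so this decomposition yields a contradiction.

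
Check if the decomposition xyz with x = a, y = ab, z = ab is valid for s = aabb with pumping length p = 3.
Violated: xyz = s

The decomposition x = a, y = ab, z = ab for s = aabb with p = 3
violates the constraint: xyz = s

xyz = 'a' + 'ab' + 'ab' = 'aabab' ≠ 'aabb' = s. The decomposition doesn't reconstruct s.

Pumping lemma constraints:
1. xyz = s (decomposition is valid)
2. |xy| ≤ p
3. |y| > 0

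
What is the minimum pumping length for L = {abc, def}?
p = 4

For a finite language L, the pumping lemma holds vacuously if p > max|s| for s ∈ L.

The longest string in L = {abc, def} has length 3.
If p = 4, then no string s ∈ L has |s| ≥ p, so the condition is vacuously true.

The minimum pumping length is p = 4.

Why no smaller p works: for any p ≤ 3, the longest string s ∈ L has |s| = 3 ≥ p, so it would
have to be pumpable; but pumping up (i = 2, 3, ...) produces ever longer strings, which cannot all lie in the
finite language L. So the pumping property fails for every p ≤ 3.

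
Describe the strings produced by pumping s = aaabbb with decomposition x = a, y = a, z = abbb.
{xy^i z : i ≥ 0} = {a^(2+i) b^3 : i ≥ 0} = {aabbb, aaabbb, aaaabbb, ...}

With x = a, y = a, z = abbb: Starting with aaabbb and pumping the second 'a', we get strings with 2+i a's followed by 3 b's for i = 0, 1, 2, ...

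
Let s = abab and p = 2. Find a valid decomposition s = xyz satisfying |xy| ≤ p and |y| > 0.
x = '', y = 'a', z = 'bab'

For s = abab and p = 2, one valid decomposition is:
- x = '' (length 0)
- y = 'a' (length 1)
- z = 'bab' (length 3)

Verification:
- xyz = '' + 'a' + 'bab' = abab ✓
- |xy| = 1 ≤ 2 ✓
- |y| = 1 > 0 ✓

All pumping lemma constraints are satisfied.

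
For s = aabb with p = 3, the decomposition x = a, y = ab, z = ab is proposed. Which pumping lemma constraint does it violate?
Violated: xyz = s

The decomposition x = a, y = ab, z = ab for s = aabb with p = 3
violates the constraint: xyz = s

xyz = 'a' + 'ab' + 'ab' = 'aabab' ≠ 'aabb' = s. The decomposition doesn't reconstruct s.

Pumping lemma constraints:
1. xyz = s (decomposition is valid)
2. |xy| ≤ p
3. |y| > 0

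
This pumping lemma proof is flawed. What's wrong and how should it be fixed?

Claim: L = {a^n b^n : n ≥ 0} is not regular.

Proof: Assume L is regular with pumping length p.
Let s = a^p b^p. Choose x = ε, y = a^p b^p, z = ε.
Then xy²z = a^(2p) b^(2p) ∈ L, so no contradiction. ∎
Error: The decomposition violates |xy| ≤ p. With y = a^p b^p, |xy| = |y| = 2p > p. (The proof also miscomputes xy²z, which would be a^p b^p a^p b^p rather than a^(2p) b^(2p), and it wrongly treats one harmless decomposition as settling the matter — the prover does not get to choose the decomposition.)

Correction: The pumping lemma requires |xy| ≤ p, and the argument must handle every decomposition satisfying |xy| ≤ p, |y| ≥ 1. Since s starts with p a's, any such y consists only of a's, say y = a^k with k ≥ 1. Then xy²z = a^(p+k) b^p has unequal numbers of a's and b's, so xy²z ∉ L — the required contradiction.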